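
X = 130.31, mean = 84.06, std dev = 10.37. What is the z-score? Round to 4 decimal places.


z = (X - mu) / sigma
X - mu = 130.31 - 84.06 = 46.25
z = 46.25 / 10.37 = 4625/1037 ≈ 4.459981

4.4600


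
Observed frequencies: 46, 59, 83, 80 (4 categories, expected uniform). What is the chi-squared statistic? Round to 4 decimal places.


chi2 = sum((O-E)^2/E), E = total/4
total = 268, E = 268/4 = 67
(46 - 67)^2 / 67 = 441 / 67 = 441/67 ≈ 6.582090
(59 - 67)^2 / 67 = 64 / 67 = 64/67 ≈ 0.955224
(83 - 67)^2 / 67 = 256 / 67 = 256/67 ≈ 3.820896
(80 - 67)^2 / 67 = 169 / 67 = 169/67 ≈ 2.522388
chi2 = 930/67 ≈ 13.880597

13.8806


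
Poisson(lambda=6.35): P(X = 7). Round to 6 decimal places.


P = e^(-lam) * lam^k / k!
e^(-6.35) ≈ 0.001746747
lam^k = 6.35^7 ≈ 416309.265754
k! = 7! = 5040
P = 0.001746747 * 416309.265754 / 5040 ≈ 0.144283

0.144283


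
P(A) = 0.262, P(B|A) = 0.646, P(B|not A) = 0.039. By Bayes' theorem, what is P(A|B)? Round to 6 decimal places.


P(A|B) = P(B|A)*P(A) / P(B), P(B) = P(B|A)*P(A) + P(B|not A)*P(not A)
P(B|A)*P(A) = 0.646 * 0.262 = 0.169252
P(B|not A)*P(not A) = 0.039 * 0.738 = 0.028782
P(B) = 0.169252 + 0.028782 = 0.198034
P(A|B) = 0.169252 / 0.198034 ≈ 0.85466132

0.854661


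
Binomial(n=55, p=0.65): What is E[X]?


E[X] = n*p = 55 * 0.65 = 35.75

35.75


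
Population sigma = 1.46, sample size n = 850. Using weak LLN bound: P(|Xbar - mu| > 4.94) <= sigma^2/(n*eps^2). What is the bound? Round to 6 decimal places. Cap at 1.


bound = min(1, sigma^2/(n*eps^2))
sigma^2 = 1.46^2 = 2.1316
n*eps^2 = 850 * 4.94^2 = 850 * 24.4036 = 20743.06
sigma^2/(n*eps^2) = 2.1316 / 20743.06 ≈ 0.00010276

0.000103


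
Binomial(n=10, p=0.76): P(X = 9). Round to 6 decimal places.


P = C(n,k) * p^k * (1-p)^(n-k)
C(10,9) = 10
p^k = 0.76^9 ≈ 0.08459064
(1-p)^(n-k) = 0.24^1 = 0.24
P = 10 * 0.08459064 * 0.24 ≈ 0.203018

0.203018


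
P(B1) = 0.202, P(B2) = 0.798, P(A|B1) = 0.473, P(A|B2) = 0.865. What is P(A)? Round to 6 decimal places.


P(A) = P(A|B1)*P(B1) + P(A|B2)*P(B2)
P(A|B1)*P(B1) = 0.473 * 0.202 = 0.095546
P(A|B2)*P(B2) = 0.865 * 0.798 = 0.69027
P(A) = 0.095546 + 0.69027 = 0.785816

0.785816


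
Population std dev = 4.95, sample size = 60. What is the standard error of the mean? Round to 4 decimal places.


SE = sigma / sqrt(n)
sqrt(60) ≈ 7.745967
SE = 4.95 / 7.745967 ≈ 0.639042

0.6390


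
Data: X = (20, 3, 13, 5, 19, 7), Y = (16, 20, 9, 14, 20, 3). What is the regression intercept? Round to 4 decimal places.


a = ybar - b*xbar, where b = sum((xi-xbar)(yi-ybar)) / sum((xi-xbar)^2)
n = 6, xbar = 67/6 ≈ 11.166667, ybar = 82/6 = 41/3 ≈ 13.666667
Sxy = sum((xi-xbar)(yi-ybar)) = 157/3 ≈ 52.333333
Sxx = sum((xi-xbar)^2) = 1589/6 ≈ 264.833333
b = Sxy / Sxx = 314/1589 ≈ 0.197609
a = 13.666667 - 0.197609 * 11.166667 = 18210/1589 ≈ 11.460038

11.4600


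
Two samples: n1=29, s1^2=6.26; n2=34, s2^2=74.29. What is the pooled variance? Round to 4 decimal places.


sp^2 = ((n1-1)*s1^2 + (n2-1)*s2^2)/(n1+n2-2)
(n1-1)*s1^2 = 28 * 6.26 = 175.28
(n2-1)*s2^2 = 33 * 74.29 = 2451.57
numerator = 175.28 + 2451.57 = 2626.85
n1+n2-2 = 61
sp^2 = 2626.85 / 61 = 52537/1220 ≈ 43.063115

43.0631


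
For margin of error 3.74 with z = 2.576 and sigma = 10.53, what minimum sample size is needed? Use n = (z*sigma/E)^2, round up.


z*sigma/E = 2.576 * 10.53 / 3.74 ≈ 7.252749
(z*sigma/E)^2 ≈ 52.602363
round up: n = 53

53


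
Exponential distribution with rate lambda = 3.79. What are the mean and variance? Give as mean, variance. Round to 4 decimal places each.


mean = 1/lam, var = 1/lam^2
mean = 1 / 3.79 = 100/379 ≈ 0.263852
lam^2 = 3.79^2 = 14.3641
var = 1 / 14.3641 ≈ 0.069618

0.2639, 0.0696


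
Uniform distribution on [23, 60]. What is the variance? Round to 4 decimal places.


Var = (b-a)^2 / 12
(b-a)^2 = (60 - 23)^2 = 1369
Var = 1369/12 ≈ 114.083333

114.0833


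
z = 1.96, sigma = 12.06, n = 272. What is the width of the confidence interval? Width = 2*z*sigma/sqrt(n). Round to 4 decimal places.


width = 2*z*sigma/sqrt(n)
2*z*sigma = 2 * 1.96 * 12.06 = 47.2752
sqrt(272) ≈ 16.492423
width = 47.2752 / 16.492423 ≈ 2.866480

2.8665


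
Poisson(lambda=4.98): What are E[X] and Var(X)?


E[X] = Var(X) = lambda = 4.98

4.98, 4.98


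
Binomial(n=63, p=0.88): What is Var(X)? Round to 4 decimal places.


Var = n*p*(1-p) = 63 * 0.88 * 0.12 = 6.6528

6.6528


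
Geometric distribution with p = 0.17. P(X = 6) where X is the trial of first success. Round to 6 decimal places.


P = (1-p)^(k-1) * p
(1-p)^(k-1) = 0.83^5 ≈ 0.3939041
P = 0.3939041 * 0.17 ≈ 0.06696369

0.066964


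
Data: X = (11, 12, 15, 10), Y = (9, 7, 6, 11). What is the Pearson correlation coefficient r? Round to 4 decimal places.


r = sum((xi-xbar)(yi-ybar)) / sqrt(sum((xi-xbar)^2) * sum((yi-ybar)^2))
n = 4, xbar = 48/4 = 12, ybar = 33/4 = 8.25
Sxy = sum((xi-xbar)(yi-ybar)) = -13
Sxx = sum((xi-xbar)^2) = 14
Syy = sum((yi-ybar)^2) = 14.75
sqrt(Sxx*Syy) ≈ 14.370108
r = Sxy / sqrt(Sxx*Syy) = -13 / 14.370108 ≈ -0.904656

-0.9047


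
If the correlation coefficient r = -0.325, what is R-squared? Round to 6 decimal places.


R^2 = r^2 = (-0.325)^2 = 0.105625

0.105625


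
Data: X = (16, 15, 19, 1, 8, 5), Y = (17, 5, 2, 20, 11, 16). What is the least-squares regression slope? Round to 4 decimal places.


b = sum((xi-xbar)(yi-ybar)) / sum((xi-xbar)^2)
n = 6, xbar = 64/6 = 32/3 ≈ 10.666667, ybar = 71/6 ≈ 11.833333
Sxy = sum((xi-xbar)(yi-ybar)) = -553/3 ≈ -184.333333
Sxx = sum((xi-xbar)^2) = 748/3 ≈ 249.333333
b = Sxy / Sxx = -553/748 ≈ -0.739305

-0.7393


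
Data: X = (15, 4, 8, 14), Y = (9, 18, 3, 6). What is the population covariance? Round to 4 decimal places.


Cov = (1/n)*sum((xi-xbar)(yi-ybar))
n = 4, xbar = 41/4 = 10.25, ybar = 36/4 = 9
sum((xi-xbar)(yi-ybar)) = -54
Cov = -54 / 4 = -13.5

-13.5000


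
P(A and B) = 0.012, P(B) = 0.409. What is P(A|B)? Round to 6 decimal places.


P(A|B) = P(A and B) / P(B) = 0.012 / 0.409 = 12/409 ≈ 0.02933985

0.029340


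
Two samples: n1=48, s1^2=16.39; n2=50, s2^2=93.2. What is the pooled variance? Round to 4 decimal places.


sp^2 = ((n1-1)*s1^2 + (n2-1)*s2^2)/(n1+n2-2)
(n1-1)*s1^2 = 47 * 16.39 = 770.33
(n2-1)*s2^2 = 49 * 93.2 = 4566.8
numerator = 770.33 + 4566.8 = 5337.13
n1+n2-2 = 96
sp^2 = 5337.13 / 96 = 533713/9600 ≈ 55.595104

55.5951


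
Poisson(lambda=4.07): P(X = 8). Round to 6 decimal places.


P = e^(-lam) * lam^k / k!
e^(-4.07) ≈ 0.01707739
lam^k = 4.07^8 ≈ 75293.116528
k! = 8! = 40320
P = 0.01707739 * 75293.116528 / 40320 ≈ 0.031890

0.031890


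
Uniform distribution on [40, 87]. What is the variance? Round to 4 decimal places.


Var = (b-a)^2 / 12
(b-a)^2 = (87 - 40)^2 = 2209
Var = 2209/12 ≈ 184.083333

184.0833


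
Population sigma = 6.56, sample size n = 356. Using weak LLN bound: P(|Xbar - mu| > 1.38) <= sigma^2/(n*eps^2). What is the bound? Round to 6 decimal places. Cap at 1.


bound = min(1, sigma^2/(n*eps^2))
sigma^2 = 6.56^2 = 43.0336
n*eps^2 = 356 * 1.38^2 = 356 * 1.9044 = 677.9664
sigma^2/(n*eps^2) = 43.0336 / 677.9664 ≈ 0.06347453

0.063475


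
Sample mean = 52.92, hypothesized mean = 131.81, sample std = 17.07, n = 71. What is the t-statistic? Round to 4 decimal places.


t = (xbar - mu0) / (s/sqrt(n))
xbar - mu0 = 52.92 - 131.81 = -78.89
sqrt(71) ≈ 8.42614977
s/sqrt(n) = 17.07 / 8.42614977 ≈ 2.02583629
t = -78.89 / 2.02583629 ≈ -38.941942

-38.9419


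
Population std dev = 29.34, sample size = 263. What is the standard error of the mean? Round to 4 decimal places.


SE = sigma / sqrt(n)
sqrt(263) ≈ 16.217275
SE = 29.34 / 16.217275 ≈ 1.809182

1.8092


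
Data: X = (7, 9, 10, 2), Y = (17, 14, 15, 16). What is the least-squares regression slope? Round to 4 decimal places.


b = sum((xi-xbar)(yi-ybar)) / sum((xi-xbar)^2)
n = 4, xbar = 28/4 = 7, ybar = 62/4 = 15.5
Sxy = sum((xi-xbar)(yi-ybar)) = -7
Sxx = sum((xi-xbar)^2) = 38
b = Sxy / Sxx = -7/38 ≈ -0.184211

-0.1842


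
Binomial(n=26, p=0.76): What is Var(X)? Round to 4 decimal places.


Var = n*p*(1-p) = 26 * 0.76 * 0.24 = 4.7424

4.7424


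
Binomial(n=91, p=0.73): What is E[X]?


E[X] = n*p = 91 * 0.73 = 66.43

66.43


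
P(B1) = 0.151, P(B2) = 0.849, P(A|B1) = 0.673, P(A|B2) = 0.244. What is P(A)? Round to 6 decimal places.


P(A) = P(A|B1)*P(B1) + P(A|B2)*P(B2)
P(A|B1)*P(B1) = 0.673 * 0.151 = 0.101623
P(A|B2)*P(B2) = 0.244 * 0.849 = 0.207156
P(A) = 0.101623 + 0.207156 = 0.308779

0.308779


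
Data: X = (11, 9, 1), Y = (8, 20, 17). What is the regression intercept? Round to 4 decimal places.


a = ybar - b*xbar, where b = sum((xi-xbar)(yi-ybar)) / sum((xi-xbar)^2)
n = 3, xbar = 21/3 = 7, ybar = 45/3 = 15
Sxy = sum((xi-xbar)(yi-ybar)) = -30
Sxx = sum((xi-xbar)^2) = 56
b = Sxy / Sxx = -15/28 ≈ -0.535714
a = 15 - (-0.535714) * 7 = 18.75

18.7500


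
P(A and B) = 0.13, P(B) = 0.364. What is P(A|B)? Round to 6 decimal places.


P(A|B) = P(A and B) / P(B) = 0.13 / 0.364 = 5/14 ≈ 0.35714286

0.357143


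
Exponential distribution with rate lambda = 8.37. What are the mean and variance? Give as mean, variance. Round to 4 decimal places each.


mean = 1/lam, var = 1/lam^2
mean = 1 / 8.37 = 100/837 ≈ 0.119474
lam^2 = 8.37^2 = 70.0569
var = 1 / 70.0569 ≈ 0.014274

0.1195, 0.0143


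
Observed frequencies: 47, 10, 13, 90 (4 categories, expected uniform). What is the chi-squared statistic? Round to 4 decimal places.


chi2 = sum((O-E)^2/E), E = total/4
total = 160, E = 160/4 = 40
(47 - 40)^2 / 40 = 49 / 40 = 1.225
(10 - 40)^2 / 40 = 900 / 40 = 22.5
(13 - 40)^2 / 40 = 729 / 40 = 18.225
(90 - 40)^2 / 40 = 2500 / 40 = 62.5
chi2 = 104.45

104.4500


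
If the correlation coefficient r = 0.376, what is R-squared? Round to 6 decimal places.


R^2 = r^2 = (0.376)^2 = 0.141376

0.141376


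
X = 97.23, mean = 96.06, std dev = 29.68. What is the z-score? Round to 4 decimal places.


z = (X - mu) / sigma
X - mu = 97.23 - 96.06 = 1.17
z = 1.17 / 29.68 = 117/2968 ≈ 0.039420

0.0394


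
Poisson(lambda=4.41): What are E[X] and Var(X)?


E[X] = Var(X) = lambda = 4.41

4.41, 4.41


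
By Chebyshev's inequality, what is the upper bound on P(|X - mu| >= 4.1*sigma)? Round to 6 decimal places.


P <= 1/k^2
k^2 = 4.1^2 = 16.81
1/k^2 = 1 / 16.81 = 100/1681 ≈ 0.05948840

0.059488


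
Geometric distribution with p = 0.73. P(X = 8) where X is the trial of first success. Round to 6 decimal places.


P = (1-p)^(k-1) * p
(1-p)^(k-1) = 0.27^7 ≈ 0.0001046035
P = 0.0001046035 * 0.73 ≈ 0.00007636058

0.000076


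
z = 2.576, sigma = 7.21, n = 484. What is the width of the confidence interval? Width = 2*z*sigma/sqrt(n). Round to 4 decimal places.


width = 2*z*sigma/sqrt(n)
2*z*sigma = 2 * 2.576 * 7.21 = 37.14592
sqrt(484) = 22
width = 37.14592 / 22 ≈ 1.688451

1.6885


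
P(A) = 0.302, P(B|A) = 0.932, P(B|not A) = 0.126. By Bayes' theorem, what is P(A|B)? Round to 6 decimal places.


P(A|B) = P(B|A)*P(A) / P(B), P(B) = P(B|A)*P(A) + P(B|not A)*P(not A)
P(B|A)*P(A) = 0.932 * 0.302 = 0.281464
P(B|not A)*P(not A) = 0.126 * 0.698 = 0.087948
P(B) = 0.281464 + 0.087948 = 0.369412
P(A|B) = 0.281464 / 0.369412 ≈ 0.76192436

0.761924


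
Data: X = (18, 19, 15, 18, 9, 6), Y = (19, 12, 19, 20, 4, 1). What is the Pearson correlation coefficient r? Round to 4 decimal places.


r = sum((xi-xbar)(yi-ybar)) / sqrt(sum((xi-xbar)^2) * sum((yi-ybar)^2))
n = 6, xbar = 85/6 ≈ 14.166667, ybar = 75/6 = 12.5
Sxy = sum((xi-xbar)(yi-ybar)) = 194.5
Sxx = sum((xi-xbar)^2) = 881/6 ≈ 146.833333
Syy = sum((yi-ybar)^2) = 345.5
sqrt(Sxx*Syy) ≈ 225.235247
r = Sxy / sqrt(Sxx*Syy) = 194.5 / 225.235247 ≈ 0.863542

0.8635


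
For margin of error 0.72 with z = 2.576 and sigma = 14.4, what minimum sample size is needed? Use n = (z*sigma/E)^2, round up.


z*sigma/E = 2.576 * 14.4 / 0.72 = 51.52
(z*sigma/E)^2 = 2654.3104
round up: n = 2655

2655


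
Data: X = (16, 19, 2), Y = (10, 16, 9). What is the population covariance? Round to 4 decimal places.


Cov = (1/n)*sum((xi-xbar)(yi-ybar))
n = 3, xbar = 37/3 ≈ 12.333333, ybar = 35/3 ≈ 11.666667
sum((xi-xbar)(yi-ybar)) = 151/3 ≈ 50.333333
Cov = 50.333333 / 3 = 151/9 ≈ 16.777778

16.7778


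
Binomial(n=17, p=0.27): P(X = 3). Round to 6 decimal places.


P = C(n,k) * p^k * (1-p)^(n-k)
C(17,3) = 680
p^k = 0.27^3 = 0.019683
(1-p)^(n-k) = 0.73^14 ≈ 0.01220450
P = 680 * 0.019683 * 0.01220450 ≈ 0.163350

0.163350


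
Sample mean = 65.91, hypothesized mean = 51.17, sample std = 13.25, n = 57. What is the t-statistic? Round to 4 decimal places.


t = (xbar - mu0) / (s/sqrt(n))
xbar - mu0 = 65.91 - 51.17 = 14.74
sqrt(57) ≈ 7.54983444
s/sqrt(n) = 13.25 / 7.54983444 ≈ 1.75500537
t = 14.74 / 1.75500537 ≈ 8.398835

8.3988


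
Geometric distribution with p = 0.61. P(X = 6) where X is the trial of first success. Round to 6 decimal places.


P = (1-p)^(k-1) * p
(1-p)^(k-1) = 0.39^5 ≈ 0.009022420
P = 0.009022420 * 0.61 ≈ 0.005503676

0.005504


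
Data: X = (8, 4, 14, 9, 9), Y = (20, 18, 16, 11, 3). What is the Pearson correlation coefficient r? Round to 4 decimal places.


r = sum((xi-xbar)(yi-ybar)) / sqrt(sum((xi-xbar)^2) * sum((yi-ybar)^2))
n = 5, xbar = 44/5 = 8.8, ybar = 68/5 = 13.6
Sxy = sum((xi-xbar)(yi-ybar)) = -16.4
Sxx = sum((xi-xbar)^2) = 50.8
Syy = sum((yi-ybar)^2) = 185.2
sqrt(Sxx*Syy) ≈ 96.995670
r = Sxy / sqrt(Sxx*Syy) = -16.4 / 96.995670 ≈ -0.169080

-0.1691


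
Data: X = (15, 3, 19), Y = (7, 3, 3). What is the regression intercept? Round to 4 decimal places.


a = ybar - b*xbar, where b = sum((xi-xbar)(yi-ybar)) / sum((xi-xbar)^2)
n = 3, xbar = 37/3 ≈ 12.333333, ybar = 13/3 ≈ 4.333333
Sxy = sum((xi-xbar)(yi-ybar)) = 32/3 ≈ 10.666667
Sxx = sum((xi-xbar)^2) = 416/3 ≈ 138.666667
b = Sxy / Sxx = 1/13 ≈ 0.076923
a = 4.333333 - 0.076923 * 12.333333 = 44/13 ≈ 3.384615

3.3846


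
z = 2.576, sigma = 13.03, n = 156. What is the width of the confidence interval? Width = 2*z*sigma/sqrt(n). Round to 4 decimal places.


width = 2*z*sigma/sqrt(n)
2*z*sigma = 2 * 2.576 * 13.03 = 67.13056
sqrt(156) ≈ 12.489996
width = 67.13056 / 12.489996 ≈ 5.374746

5.3747


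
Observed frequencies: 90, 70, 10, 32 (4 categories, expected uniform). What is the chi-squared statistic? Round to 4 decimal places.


chi2 = sum((O-E)^2/E), E = total/4
total = 202, E = 202/4 = 50.5
(90 - 50.5)^2 / 50.5 = 1560.25 / 50.5 = 6241/202 ≈ 30.896040
(70 - 50.5)^2 / 50.5 = 380.25 / 50.5 = 1521/202 ≈ 7.529703
(10 - 50.5)^2 / 50.5 = 1640.25 / 50.5 = 6561/202 ≈ 32.480198
(32 - 50.5)^2 / 50.5 = 342.25 / 50.5 = 1369/202 ≈ 6.777228
chi2 = 7846/101 ≈ 77.683168

77.6832


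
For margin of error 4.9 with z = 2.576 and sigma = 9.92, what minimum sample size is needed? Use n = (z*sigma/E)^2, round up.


z*sigma/E = 2.576 * 9.92 / 4.9 = 22816/4375 ≈ 5.215086
(z*sigma/E)^2 ≈ 27.197119
round up: n = 28

28


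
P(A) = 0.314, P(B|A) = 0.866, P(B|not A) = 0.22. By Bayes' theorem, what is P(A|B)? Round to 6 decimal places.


P(A|B) = P(B|A)*P(A) / P(B), P(B) = P(B|A)*P(A) + P(B|not A)*P(not A)
P(B|A)*P(A) = 0.866 * 0.314 = 0.271924
P(B|not A)*P(not A) = 0.22 * 0.686 = 0.15092
P(B) = 0.271924 + 0.15092 = 0.422844
P(A|B) = 0.271924 / 0.422844 ≈ 0.64308350

0.643084


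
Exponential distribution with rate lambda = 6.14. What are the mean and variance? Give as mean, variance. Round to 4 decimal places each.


mean = 1/lam, var = 1/lam^2
mean = 1 / 6.14 = 50/307 ≈ 0.162866
lam^2 = 6.14^2 = 37.6996
var = 1 / 37.6996 ≈ 0.026525

0.1629, 0.0265


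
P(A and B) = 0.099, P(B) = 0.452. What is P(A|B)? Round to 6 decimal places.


P(A|B) = P(A and B) / P(B) = 0.099 / 0.452 = 99/452 ≈ 0.21902655

0.219027


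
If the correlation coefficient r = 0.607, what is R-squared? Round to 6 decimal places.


R^2 = r^2 = (0.607)^2 = 0.368449

0.368449


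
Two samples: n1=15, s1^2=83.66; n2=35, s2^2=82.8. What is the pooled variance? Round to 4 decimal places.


sp^2 = ((n1-1)*s1^2 + (n2-1)*s2^2)/(n1+n2-2)
(n1-1)*s1^2 = 14 * 83.66 = 1171.24
(n2-1)*s2^2 = 34 * 82.8 = 2815.2
numerator = 1171.24 + 2815.2 = 3986.44
n1+n2-2 = 48
sp^2 = 3986.44 / 48 = 99661/1200 ≈ 83.050833

83.0508


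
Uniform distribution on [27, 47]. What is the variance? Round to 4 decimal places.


Var = (b-a)^2 / 12
(b-a)^2 = (47 - 27)^2 = 400
Var = 400/12 ≈ 33.333333

33.3333


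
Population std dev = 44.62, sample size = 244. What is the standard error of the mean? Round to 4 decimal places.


SE = sigma / sqrt(n)
sqrt(244) ≈ 15.620499
SE = 44.62 / 15.620499 ≈ 2.856503

2.8565


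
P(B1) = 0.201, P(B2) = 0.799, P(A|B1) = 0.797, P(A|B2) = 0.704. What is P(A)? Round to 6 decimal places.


P(A) = P(A|B1)*P(B1) + P(A|B2)*P(B2)
P(A|B1)*P(B1) = 0.797 * 0.201 = 0.160197
P(A|B2)*P(B2) = 0.704 * 0.799 = 0.562496
P(A) = 0.160197 + 0.562496 = 0.722693

0.722693


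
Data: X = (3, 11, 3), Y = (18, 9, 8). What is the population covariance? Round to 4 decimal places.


Cov = (1/n)*sum((xi-xbar)(yi-ybar))
n = 3, xbar = 17/3 ≈ 5.666667, ybar = 35/3 ≈ 11.666667
sum((xi-xbar)(yi-ybar)) = -64/3 ≈ -21.333333
Cov = -21.333333 / 3 = -64/9 ≈ -7.111111

-7.1111


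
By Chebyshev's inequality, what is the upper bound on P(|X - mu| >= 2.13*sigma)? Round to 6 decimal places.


P <= 1/k^2
k^2 = 2.13^2 = 4.5369
1/k^2 = 1 / 4.5369 ≈ 0.22041482

0.220415


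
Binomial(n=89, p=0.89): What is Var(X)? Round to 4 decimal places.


Var = n*p*(1-p) = 89 * 0.89 * 0.11 = 8.7131

8.7131


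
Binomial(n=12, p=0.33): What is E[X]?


E[X] = n*p = 12 * 0.33 = 3.96

3.96


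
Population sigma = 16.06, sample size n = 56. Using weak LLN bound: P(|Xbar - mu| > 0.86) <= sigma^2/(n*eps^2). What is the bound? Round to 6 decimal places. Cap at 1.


bound = min(1, sigma^2/(n*eps^2))
sigma^2 = 16.06^2 = 257.9236
n*eps^2 = 56 * 0.86^2 = 56 * 0.7396 = 41.4176
sigma^2/(n*eps^2) = 257.9236 / 41.4176 ≈ 6.22739125
this exceeds 1, so the bound is capped at 1

1.000000


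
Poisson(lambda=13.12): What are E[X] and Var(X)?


E[X] = Var(X) = lambda = 13.12

13.12, 13.12


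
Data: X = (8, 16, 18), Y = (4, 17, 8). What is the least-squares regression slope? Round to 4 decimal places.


b = sum((xi-xbar)(yi-ybar)) / sum((xi-xbar)^2)
n = 3, xbar = 42/3 = 14, ybar = 29/3 ≈ 9.666667
Sxy = sum((xi-xbar)(yi-ybar)) = 42
Sxx = sum((xi-xbar)^2) = 56
b = Sxy / Sxx = 0.75

0.7500


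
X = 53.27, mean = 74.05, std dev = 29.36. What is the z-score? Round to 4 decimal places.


z = (X - mu) / sigma
X - mu = 53.27 - 74.05 = -20.78
z = -20.78 / 29.36 = -1039/1468 ≈ -0.707766

-0.7078


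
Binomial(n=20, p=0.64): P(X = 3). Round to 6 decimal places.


P = C(n,k) * p^k * (1-p)^(n-k)
C(20,3) = 1140
p^k = 0.64^3 = 0.262144
(1-p)^(n-k) = 0.36^17 ≈ 0.00000002865118
P = 1140 * 0.262144 * 0.00000002865118 ≈ 0.000009

0.000009


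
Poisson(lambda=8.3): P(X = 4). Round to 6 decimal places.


P = e^(-lam) * lam^k / k!
e^(-8.3) ≈ 0.0002485168
lam^k = 8.3^4 = 4745.8321
k! = 4! = 24
P = 0.0002485168 * 4745.8321 / 24 ≈ 0.049142

0.049142


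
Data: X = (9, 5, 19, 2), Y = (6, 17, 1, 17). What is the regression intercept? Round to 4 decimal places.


a = ybar - b*xbar, where b = sum((xi-xbar)(yi-ybar)) / sum((xi-xbar)^2)
n = 4, xbar = 35/4 = 8.75, ybar = 41/4 = 10.25
Sxy = sum((xi-xbar)(yi-ybar)) = -166.75
Sxx = sum((xi-xbar)^2) = 164.75
b = Sxy / Sxx = -667/659 ≈ -1.012140
a = 10.25 - (-1.012140) * 8.75 = 12591/659 ≈ 19.106222

19.1062


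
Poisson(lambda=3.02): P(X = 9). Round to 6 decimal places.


P = e^(-lam) * lam^k / k!
e^(-3.02) ≈ 0.04880122
lam^k = 3.02^9 ≈ 20895.967620
k! = 9! = 362880
P = 0.04880122 * 20895.967620 / 362880 ≈ 0.002810

0.002810


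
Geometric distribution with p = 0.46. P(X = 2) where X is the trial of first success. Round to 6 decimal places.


P = (1-p)^(k-1) * p
(1-p)^(k-1) = 0.54^1 = 0.54
P = 0.54 * 0.46 = 0.2484

0.248400


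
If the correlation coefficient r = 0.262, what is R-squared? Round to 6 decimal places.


R^2 = r^2 = (0.262)^2 = 0.068644

0.068644


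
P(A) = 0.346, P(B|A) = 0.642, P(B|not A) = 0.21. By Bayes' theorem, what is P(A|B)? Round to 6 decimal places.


P(A|B) = P(B|A)*P(A) / P(B), P(B) = P(B|A)*P(A) + P(B|not A)*P(not A)
P(B|A)*P(A) = 0.642 * 0.346 = 0.222132
P(B|not A)*P(not A) = 0.21 * 0.654 = 0.13734
P(B) = 0.222132 + 0.13734 = 0.359472
P(A|B) = 0.222132 / 0.359472 ≈ 0.61793964

0.617940


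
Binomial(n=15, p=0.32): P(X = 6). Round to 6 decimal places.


P = C(n,k) * p^k * (1-p)^(n-k)
C(15,6) = 5005
p^k = 0.32^6 ≈ 0.001073742
(1-p)^(n-k) = 0.68^9 ≈ 0.03108710
P = 5005 * 0.001073742 * 0.03108710 ≈ 0.167064

0.167064


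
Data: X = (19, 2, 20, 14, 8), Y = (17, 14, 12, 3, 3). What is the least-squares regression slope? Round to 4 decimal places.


b = sum((xi-xbar)(yi-ybar)) / sum((xi-xbar)^2)
n = 5, xbar = 63/5 = 12.6, ybar = 49/5 = 9.8
Sxy = sum((xi-xbar)(yi-ybar)) = 39.6
Sxx = sum((xi-xbar)^2) = 231.2
b = Sxy / Sxx = 99/578 ≈ 0.171280

0.1713


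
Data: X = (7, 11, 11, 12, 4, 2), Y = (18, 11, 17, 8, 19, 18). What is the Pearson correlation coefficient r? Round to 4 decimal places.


r = sum((xi-xbar)(yi-ybar)) / sqrt(sum((xi-xbar)^2) * sum((yi-ybar)^2))
n = 6, xbar = 47/6 ≈ 7.833333, ybar = 91/6 ≈ 15.166667
Sxy = sum((xi-xbar)(yi-ybar)) = -425/6 ≈ -70.833333
Sxx = sum((xi-xbar)^2) = 521/6 ≈ 86.833333
Syy = sum((yi-ybar)^2) = 617/6 ≈ 102.833333
sqrt(Sxx*Syy) ≈ 94.495297
r = Sxy / sqrt(Sxx*Syy) = -70.833333 / 94.495297 ≈ -0.749596

-0.7496


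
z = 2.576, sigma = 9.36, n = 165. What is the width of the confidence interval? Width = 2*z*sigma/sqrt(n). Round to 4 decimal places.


width = 2*z*sigma/sqrt(n)
2*z*sigma = 2 * 2.576 * 9.36 = 48.22272
sqrt(165) ≈ 12.845233
width = 48.22272 / 12.845233 ≈ 3.754134

3.7541


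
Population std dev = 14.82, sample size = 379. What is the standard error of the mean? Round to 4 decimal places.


SE = sigma / sqrt(n)
sqrt(379) ≈ 19.467922
SE = 14.82 / 19.467922 ≈ 0.761252

0.7613


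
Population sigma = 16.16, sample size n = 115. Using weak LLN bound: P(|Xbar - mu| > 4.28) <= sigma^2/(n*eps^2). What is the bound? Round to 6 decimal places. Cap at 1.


bound = min(1, sigma^2/(n*eps^2))
sigma^2 = 16.16^2 = 261.1456
n*eps^2 = 115 * 4.28^2 = 115 * 18.3184 = 2106.616
sigma^2/(n*eps^2) = 261.1456 / 2106.616 ≈ 0.12396450

0.123965


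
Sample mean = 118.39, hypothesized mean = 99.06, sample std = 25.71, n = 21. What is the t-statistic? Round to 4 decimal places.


t = (xbar - mu0) / (s/sqrt(n))
xbar - mu0 = 118.39 - 99.06 = 19.33
sqrt(21) ≈ 4.58257569
s/sqrt(n) = 25.71 / 4.58257569 ≈ 5.61038196
t = 19.33 / 5.61038196 ≈ 3.445398

3.4454


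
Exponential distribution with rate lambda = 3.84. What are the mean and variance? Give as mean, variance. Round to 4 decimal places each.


mean = 1/lam, var = 1/lam^2
mean = 1 / 3.84 = 25/96 ≈ 0.260417
lam^2 = 3.84^2 = 14.7456
var = 1 / 14.7456 = 625/9216 ≈ 0.067817

0.2604, 0.0678


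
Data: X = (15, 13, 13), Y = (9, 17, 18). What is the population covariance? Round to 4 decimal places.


Cov = (1/n)*sum((xi-xbar)(yi-ybar))
n = 3, xbar = 41/3 ≈ 13.666667, ybar = 44/3 ≈ 14.666667
sum((xi-xbar)(yi-ybar)) = -34/3 ≈ -11.333333
Cov = -11.333333 / 3 = -34/9 ≈ -3.777778

-3.7778


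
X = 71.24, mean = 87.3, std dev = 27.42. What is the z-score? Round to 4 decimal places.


z = (X - mu) / sigma
X - mu = 71.24 - 87.3 = -16.06
z = -16.06 / 27.42 = -803/1371 ≈ -0.585704

-0.5857


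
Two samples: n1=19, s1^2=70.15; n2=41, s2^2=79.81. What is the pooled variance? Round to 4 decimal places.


sp^2 = ((n1-1)*s1^2 + (n2-1)*s2^2)/(n1+n2-2)
(n1-1)*s1^2 = 18 * 70.15 = 1262.7
(n2-1)*s2^2 = 40 * 79.81 = 3192.4
numerator = 1262.7 + 3192.4 = 4455.1
n1+n2-2 = 58
sp^2 = 4455.1 / 58 = 44551/580 ≈ 76.812069

76.8121


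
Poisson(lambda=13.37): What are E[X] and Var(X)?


E[X] = Var(X) = lambda = 13.37

13.37, 13.37


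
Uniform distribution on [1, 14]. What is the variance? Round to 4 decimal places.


Var = (b-a)^2 / 12
(b-a)^2 = (14 - 1)^2 = 169
Var = 169/12 ≈ 14.083333

14.0833


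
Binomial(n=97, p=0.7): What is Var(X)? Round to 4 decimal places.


Var = n*p*(1-p) = 97 * 0.7 * 0.3 = 20.37

20.3700


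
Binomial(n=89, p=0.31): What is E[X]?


E[X] = n*p = 89 * 0.31 = 27.59

27.59


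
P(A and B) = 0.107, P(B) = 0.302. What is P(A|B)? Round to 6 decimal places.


P(A|B) = P(A and B) / P(B) = 0.107 / 0.302 = 107/302 ≈ 0.35430464

0.354305


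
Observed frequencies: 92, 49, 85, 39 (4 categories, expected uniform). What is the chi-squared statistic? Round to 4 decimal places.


chi2 = sum((O-E)^2/E), E = total/4
total = 265, E = 265/4 = 66.25
(92 - 66.25)^2 / 66.25 = 663.0625 / 66.25 = 10609/1060 ≈ 10.008491
(49 - 66.25)^2 / 66.25 = 297.5625 / 66.25 = 4761/1060 ≈ 4.491509
(85 - 66.25)^2 / 66.25 = 351.5625 / 66.25 = 1125/212 ≈ 5.306604
(39 - 66.25)^2 / 66.25 = 742.5625 / 66.25 = 11881/1060 ≈ 11.208491
chi2 = 8219/265 ≈ 31.015094

31.0151


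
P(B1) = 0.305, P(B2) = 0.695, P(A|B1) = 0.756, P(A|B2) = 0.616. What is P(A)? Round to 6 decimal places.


P(A) = P(A|B1)*P(B1) + P(A|B2)*P(B2)
P(A|B1)*P(B1) = 0.756 * 0.305 = 0.23058
P(A|B2)*P(B2) = 0.616 * 0.695 = 0.42812
P(A) = 0.23058 + 0.42812 = 0.6587

0.658700


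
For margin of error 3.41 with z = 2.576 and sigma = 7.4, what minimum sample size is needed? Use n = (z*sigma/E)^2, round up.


z*sigma/E = 2.576 * 7.4 / 3.41 = 47656/8525 ≈ 5.590147
(z*sigma/E)^2 ≈ 31.249739
round up: n = 32

32


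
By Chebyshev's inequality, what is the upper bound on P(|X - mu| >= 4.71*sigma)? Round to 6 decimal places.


P <= 1/k^2
k^2 = 4.71^2 = 22.1841
1/k^2 = 1 / 22.1841 ≈ 0.04507733

0.045077


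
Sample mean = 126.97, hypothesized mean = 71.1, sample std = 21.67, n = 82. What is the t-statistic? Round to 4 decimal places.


t = (xbar - mu0) / (s/sqrt(n))
xbar - mu0 = 126.97 - 71.1 = 55.87
sqrt(82) ≈ 9.05538514
s/sqrt(n) = 21.67 / 9.05538514 ≈ 2.39305117
t = 55.87 / 2.39305117 ≈ 23.346764

23.3468


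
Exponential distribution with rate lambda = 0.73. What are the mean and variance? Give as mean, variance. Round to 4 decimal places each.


mean = 1/lam, var = 1/lam^2
mean = 1 / 0.73 = 100/73 ≈ 1.369863
lam^2 = 0.73^2 = 0.5329
var = 1 / 0.5329 = 10000/5329 ≈ 1.876525

1.3699, 1.8765


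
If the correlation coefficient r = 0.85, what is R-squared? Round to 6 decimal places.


R^2 = r^2 = (0.85)^2 = 0.7225

0.722500


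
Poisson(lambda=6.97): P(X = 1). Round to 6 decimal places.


P = e^(-lam) * lam^k / k!
e^(-6.97) ≈ 0.0009396529
lam^k = 6.97^1 = 6.97
k! = 1! = 1
P = 0.0009396529 * 6.97 / 1 ≈ 0.006549

0.006549


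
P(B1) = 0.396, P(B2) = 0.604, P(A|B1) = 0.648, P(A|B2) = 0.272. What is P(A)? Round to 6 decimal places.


P(A) = P(A|B1)*P(B1) + P(A|B2)*P(B2)
P(A|B1)*P(B1) = 0.648 * 0.396 = 0.256608
P(A|B2)*P(B2) = 0.272 * 0.604 = 0.164288
P(A) = 0.256608 + 0.164288 = 0.420896

0.420896


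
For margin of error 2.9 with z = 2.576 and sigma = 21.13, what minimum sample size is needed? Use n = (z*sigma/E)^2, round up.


z*sigma/E = 2.576 * 21.13 / 2.9 ≈ 18.769269
(z*sigma/E)^2 ≈ 352.285457
round up: n = 353

353


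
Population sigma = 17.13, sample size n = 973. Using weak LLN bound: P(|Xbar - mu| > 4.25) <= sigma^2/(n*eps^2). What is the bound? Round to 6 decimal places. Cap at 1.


bound = min(1, sigma^2/(n*eps^2))
sigma^2 = 17.13^2 = 293.4369
n*eps^2 = 973 * 4.25^2 = 973 * 18.0625 = 17574.8125
sigma^2/(n*eps^2) = 293.4369 / 17574.8125 ≈ 0.01669645

0.016696


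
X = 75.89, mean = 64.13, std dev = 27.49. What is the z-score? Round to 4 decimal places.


z = (X - mu) / sigma
X - mu = 75.89 - 64.13 = 11.76
z = 11.76 / 27.49 = 1176/2749 ≈ 0.427792

0.4278


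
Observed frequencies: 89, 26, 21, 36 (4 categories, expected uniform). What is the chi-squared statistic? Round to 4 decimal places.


chi2 = sum((O-E)^2/E), E = total/4
total = 172, E = 172/4 = 43
(89 - 43)^2 / 43 = 2116 / 43 = 2116/43 ≈ 49.209302
(26 - 43)^2 / 43 = 289 / 43 = 289/43 ≈ 6.720930
(21 - 43)^2 / 43 = 484 / 43 = 484/43 ≈ 11.255814
(36 - 43)^2 / 43 = 49 / 43 = 49/43 ≈ 1.139535
chi2 = 2938/43 ≈ 68.325581

68.3256


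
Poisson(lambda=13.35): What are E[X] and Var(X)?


E[X] = Var(X) = lambda = 13.35

13.35, 13.35


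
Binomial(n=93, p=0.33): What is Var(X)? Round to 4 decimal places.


Var = n*p*(1-p) = 93 * 0.33 * 0.67 = 20.5623

20.5623


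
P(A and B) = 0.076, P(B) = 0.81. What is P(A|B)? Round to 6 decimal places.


P(A|B) = P(A and B) / P(B) = 0.076 / 0.81 = 38/405 ≈ 0.09382716

0.093827


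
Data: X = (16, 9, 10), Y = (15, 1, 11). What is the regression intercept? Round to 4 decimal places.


a = ybar - b*xbar, where b = sum((xi-xbar)(yi-ybar)) / sum((xi-xbar)^2)
n = 3, xbar = 35/3 ≈ 11.666667, ybar = 27/3 = 9
Sxy = sum((xi-xbar)(yi-ybar)) = 44
Sxx = sum((xi-xbar)^2) = 86/3 ≈ 28.666667
b = Sxy / Sxx = 66/43 ≈ 1.534884
a = 9 - 1.534884 * 11.666667 = -383/43 ≈ -8.906977

-8.9070


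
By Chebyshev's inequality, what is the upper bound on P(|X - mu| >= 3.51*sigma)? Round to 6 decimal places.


P <= 1/k^2
k^2 = 3.51^2 = 12.3201
1/k^2 = 1 / 12.3201 ≈ 0.08116817

0.081168


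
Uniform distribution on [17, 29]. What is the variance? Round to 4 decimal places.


Var = (b-a)^2 / 12
(b-a)^2 = (29 - 17)^2 = 144
Var = 144/12 = 12

12.0000


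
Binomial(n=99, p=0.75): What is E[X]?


E[X] = n*p = 99 * 0.75 = 74.25

74.25


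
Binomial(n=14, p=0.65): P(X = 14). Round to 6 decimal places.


P = C(n,k) * p^k * (1-p)^(n-k)
C(14,14) = 1
p^k = 0.65^14 ≈ 0.002403184
(1-p)^(n-k) = 0.35^0 = 1
P = 1 * 0.002403184 * 1 ≈ 0.002403

0.002403


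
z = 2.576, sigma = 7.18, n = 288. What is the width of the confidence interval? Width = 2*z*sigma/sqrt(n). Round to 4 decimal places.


width = 2*z*sigma/sqrt(n)
2*z*sigma = 2 * 2.576 * 7.18 = 36.99136
sqrt(288) ≈ 16.970563
width = 36.99136 / 16.970563 ≈ 2.179737

2.1797


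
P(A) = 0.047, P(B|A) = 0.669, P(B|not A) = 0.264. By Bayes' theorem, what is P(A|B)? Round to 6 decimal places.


P(A|B) = P(B|A)*P(A) / P(B), P(B) = P(B|A)*P(A) + P(B|not A)*P(not A)
P(B|A)*P(A) = 0.669 * 0.047 = 0.031443
P(B|not A)*P(not A) = 0.264 * 0.953 = 0.251592
P(B) = 0.031443 + 0.251592 = 0.283035
P(A|B) = 0.031443 / 0.283035 ≈ 0.11109227

0.111092


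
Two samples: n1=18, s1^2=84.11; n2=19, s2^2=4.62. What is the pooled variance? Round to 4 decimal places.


sp^2 = ((n1-1)*s1^2 + (n2-1)*s2^2)/(n1+n2-2)
(n1-1)*s1^2 = 17 * 84.11 = 1429.87
(n2-1)*s2^2 = 18 * 4.62 = 83.16
numerator = 1429.87 + 83.16 = 1513.03
n1+n2-2 = 35
sp^2 = 1513.03 / 35 = 151303/3500 ≈ 43.229429

43.2294


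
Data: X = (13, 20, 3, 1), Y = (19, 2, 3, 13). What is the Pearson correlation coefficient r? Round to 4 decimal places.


r = sum((xi-xbar)(yi-ybar)) / sqrt(sum((xi-xbar)^2) * sum((yi-ybar)^2))
n = 4, xbar = 37/4 = 9.25, ybar = 37/4 = 9.25
Sxy = sum((xi-xbar)(yi-ybar)) = -33.25
Sxx = sum((xi-xbar)^2) = 236.75
Syy = sum((yi-ybar)^2) = 200.75
sqrt(Sxx*Syy) ≈ 218.008171
r = Sxy / sqrt(Sxx*Syy) = -33.25 / 218.008171 ≈ -0.152517

-0.1525


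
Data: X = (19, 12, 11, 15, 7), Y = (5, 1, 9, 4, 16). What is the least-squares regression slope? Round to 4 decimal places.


b = sum((xi-xbar)(yi-ybar)) / sum((xi-xbar)^2)
n = 5, xbar = 64/5 = 12.8, ybar = 35/5 = 7
Sxy = sum((xi-xbar)(yi-ybar)) = -70
Sxx = sum((xi-xbar)^2) = 80.8
b = Sxy / Sxx = -175/202 ≈ -0.866337

-0.8663


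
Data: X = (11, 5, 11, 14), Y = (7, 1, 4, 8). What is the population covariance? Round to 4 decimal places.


Cov = (1/n)*sum((xi-xbar)(yi-ybar))
n = 4, xbar = 41/4 = 10.25, ybar = 20/4 = 5
sum((xi-xbar)(yi-ybar)) = 33
Cov = 33 / 4 = 8.25

8.2500


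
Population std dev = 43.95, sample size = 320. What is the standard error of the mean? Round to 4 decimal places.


SE = sigma / sqrt(n)
sqrt(320) ≈ 17.888544
SE = 43.95 / 17.888544 ≈ 2.456880

2.4569


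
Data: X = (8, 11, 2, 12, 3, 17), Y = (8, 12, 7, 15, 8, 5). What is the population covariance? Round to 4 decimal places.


Cov = (1/n)*sum((xi-xbar)(yi-ybar))
n = 6, xbar = 53/6 ≈ 8.833333, ybar = 55/6 ≈ 9.166667
sum((xi-xbar)(yi-ybar)) = 79/6 ≈ 13.166667
Cov = 13.166667 / 6 = 79/36 ≈ 2.194444

2.1944


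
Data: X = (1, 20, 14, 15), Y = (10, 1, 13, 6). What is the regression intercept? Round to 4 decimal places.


a = ybar - b*xbar, where b = sum((xi-xbar)(yi-ybar)) / sum((xi-xbar)^2)
n = 4, xbar = 50/4 = 12.5, ybar = 30/4 = 7.5
Sxy = sum((xi-xbar)(yi-ybar)) = -73
Sxx = sum((xi-xbar)^2) = 197
b = Sxy / Sxx = -73/197 ≈ -0.370558
a = 7.5 - (-0.370558) * 12.5 = 2390/197 ≈ 12.131980

12.1320


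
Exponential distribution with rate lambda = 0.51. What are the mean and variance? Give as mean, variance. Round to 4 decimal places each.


mean = 1/lam, var = 1/lam^2
mean = 1 / 0.51 = 100/51 ≈ 1.960784
lam^2 = 0.51^2 = 0.2601
var = 1 / 0.2601 = 10000/2601 ≈ 3.844675

1.9608, 3.8447


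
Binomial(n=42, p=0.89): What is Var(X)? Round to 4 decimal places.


Var = n*p*(1-p) = 42 * 0.89 * 0.11 = 4.1118

4.1118


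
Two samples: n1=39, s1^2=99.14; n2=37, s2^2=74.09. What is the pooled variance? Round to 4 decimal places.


sp^2 = ((n1-1)*s1^2 + (n2-1)*s2^2)/(n1+n2-2)
(n1-1)*s1^2 = 38 * 99.14 = 3767.32
(n2-1)*s2^2 = 36 * 74.09 = 2667.24
numerator = 3767.32 + 2667.24 = 6434.56
n1+n2-2 = 74
sp^2 = 6434.56 / 74 = 80432/925 ≈ 86.953514

86.9535


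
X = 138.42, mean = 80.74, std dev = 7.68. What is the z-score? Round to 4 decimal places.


z = (X - mu) / sigma
X - mu = 138.42 - 80.74 = 57.68
z = 57.68 / 7.68 = 721/96 ≈ 7.510417

7.5104


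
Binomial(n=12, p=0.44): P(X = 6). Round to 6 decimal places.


P = C(n,k) * p^k * (1-p)^(n-k)
C(12,6) = 924
p^k = 0.44^6 ≈ 0.007256314
(1-p)^(n-k) = 0.56^6 ≈ 0.03084098
P = 924 * 0.007256314 * 0.03084098 ≈ 0.206784

0.206784


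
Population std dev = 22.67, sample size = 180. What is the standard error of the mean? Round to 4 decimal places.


SE = sigma / sqrt(n)
sqrt(180) ≈ 13.416408
SE = 22.67 / 13.416408 ≈ 1.689722

1.6897


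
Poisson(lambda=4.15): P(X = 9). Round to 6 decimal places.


P = e^(-lam) * lam^k / k!
e^(-4.15) ≈ 0.01576442
lam^k = 4.15^9 ≈ 365117.686069
k! = 9! = 362880
P = 0.01576442 * 365117.686069 / 362880 ≈ 0.015862

0.015862


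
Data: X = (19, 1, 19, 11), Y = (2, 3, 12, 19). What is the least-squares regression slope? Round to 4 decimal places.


b = sum((xi-xbar)(yi-ybar)) / sum((xi-xbar)^2)
n = 4, xbar = 50/4 = 12.5, ybar = 36/4 = 9
Sxy = sum((xi-xbar)(yi-ybar)) = 28
Sxx = sum((xi-xbar)^2) = 219
b = Sxy / Sxx = 28/219 ≈ 0.127854

0.1279


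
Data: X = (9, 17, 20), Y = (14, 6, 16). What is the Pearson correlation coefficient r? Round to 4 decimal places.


r = sum((xi-xbar)(yi-ybar)) / sqrt(sum((xi-xbar)^2) * sum((yi-ybar)^2))
n = 3, xbar = 46/3 ≈ 15.333333, ybar = 36/3 = 12
Sxy = sum((xi-xbar)(yi-ybar)) = -4
Sxx = sum((xi-xbar)^2) = 194/3 ≈ 64.666667
Syy = sum((yi-ybar)^2) = 56
sqrt(Sxx*Syy) ≈ 60.177515
r = Sxy / sqrt(Sxx*Syy) = -4 / 60.177515 ≈ -0.066470

-0.0665


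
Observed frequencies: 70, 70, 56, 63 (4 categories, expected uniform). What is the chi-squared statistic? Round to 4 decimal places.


chi2 = sum((O-E)^2/E), E = total/4
total = 259, E = 259/4 = 64.75
(70 - 64.75)^2 / 64.75 = 27.5625 / 64.75 = 63/148 ≈ 0.425676
(70 - 64.75)^2 / 64.75 = 27.5625 / 64.75 = 63/148 ≈ 0.425676
(56 - 64.75)^2 / 64.75 = 76.5625 / 64.75 = 175/148 ≈ 1.182432
(63 - 64.75)^2 / 64.75 = 3.0625 / 64.75 = 7/148 ≈ 0.047297
chi2 = 77/37 ≈ 2.081081

2.0811


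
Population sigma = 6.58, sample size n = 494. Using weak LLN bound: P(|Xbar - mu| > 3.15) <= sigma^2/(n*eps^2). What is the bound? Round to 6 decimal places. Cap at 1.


bound = min(1, sigma^2/(n*eps^2))
sigma^2 = 6.58^2 = 43.2964
n*eps^2 = 494 * 3.15^2 = 494 * 9.9225 = 4901.715
sigma^2/(n*eps^2) = 43.2964 / 4901.715 ≈ 0.00883291

0.008833


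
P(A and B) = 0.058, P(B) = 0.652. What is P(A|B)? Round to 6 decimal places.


P(A|B) = P(A and B) / P(B) = 0.058 / 0.652 = 29/326 ≈ 0.08895706

0.088957


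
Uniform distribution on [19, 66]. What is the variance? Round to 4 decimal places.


Var = (b-a)^2 / 12
(b-a)^2 = (66 - 19)^2 = 2209
Var = 2209/12 ≈ 184.083333

184.0833


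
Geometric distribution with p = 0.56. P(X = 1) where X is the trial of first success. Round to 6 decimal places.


P = (1-p)^(k-1) * p
(1-p)^(k-1) = 0.44^0 = 1
P = 1 * 0.56 = 0.56

0.560000


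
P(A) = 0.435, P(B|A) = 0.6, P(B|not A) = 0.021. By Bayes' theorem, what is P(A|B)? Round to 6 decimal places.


P(A|B) = P(B|A)*P(A) / P(B), P(B) = P(B|A)*P(A) + P(B|not A)*P(not A)
P(B|A)*P(A) = 0.6 * 0.435 = 0.261
P(B|not A)*P(not A) = 0.021 * 0.565 = 0.011865
P(B) = 0.261 + 0.011865 = 0.272865
P(A|B) = 0.261 / 0.272865 ≈ 0.95651696

0.956517


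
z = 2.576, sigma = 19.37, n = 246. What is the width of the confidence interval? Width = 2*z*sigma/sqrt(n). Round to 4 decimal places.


width = 2*z*sigma/sqrt(n)
2*z*sigma = 2 * 2.576 * 19.37 = 99.79424
sqrt(246) ≈ 15.684387
width = 99.79424 / 15.684387 ≈ 6.362648

6.3626


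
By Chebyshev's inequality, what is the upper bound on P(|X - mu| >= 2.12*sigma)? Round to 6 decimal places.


P <= 1/k^2
k^2 = 2.12^2 = 4.4944
1/k^2 = 1 / 4.4944 = 625/2809 ≈ 0.22249911

0.222499


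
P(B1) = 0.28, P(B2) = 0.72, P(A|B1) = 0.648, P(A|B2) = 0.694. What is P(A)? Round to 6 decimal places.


P(A) = P(A|B1)*P(B1) + P(A|B2)*P(B2)
P(A|B1)*P(B1) = 0.648 * 0.28 = 0.18144
P(A|B2)*P(B2) = 0.694 * 0.72 = 0.49968
P(A) = 0.18144 + 0.49968 = 0.68112

0.681120


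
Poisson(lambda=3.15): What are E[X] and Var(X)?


E[X] = Var(X) = lambda = 3.15

3.15, 3.15


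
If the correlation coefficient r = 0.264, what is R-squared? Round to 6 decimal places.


R^2 = r^2 = (0.264)^2 = 0.069696

0.069696


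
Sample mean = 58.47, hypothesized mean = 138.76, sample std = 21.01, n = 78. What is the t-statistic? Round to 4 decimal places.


t = (xbar - mu0) / (s/sqrt(n))
xbar - mu0 = 58.47 - 138.76 = -80.29
sqrt(78) ≈ 8.83176087
s/sqrt(n) = 21.01 / 8.83176087 ≈ 2.37891405
t = -80.29 / 2.37891405 ≈ -33.750694

-33.7507


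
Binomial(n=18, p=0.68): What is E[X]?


E[X] = n*p = 18 * 0.68 = 12.24

12.24


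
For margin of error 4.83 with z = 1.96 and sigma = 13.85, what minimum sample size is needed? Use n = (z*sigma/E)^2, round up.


z*sigma/E = 1.96 * 13.85 / 4.83 = 1939/345 ≈ 5.620290
(z*sigma/E)^2 ≈ 31.587658
round up: n = 32

32


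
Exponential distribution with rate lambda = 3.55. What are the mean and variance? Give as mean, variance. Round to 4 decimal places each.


mean = 1/lam, var = 1/lam^2
mean = 1 / 3.55 = 20/71 ≈ 0.281690
lam^2 = 3.55^2 = 12.6025
var = 1 / 12.6025 = 400/5041 ≈ 0.079349

0.2817, 0.0793


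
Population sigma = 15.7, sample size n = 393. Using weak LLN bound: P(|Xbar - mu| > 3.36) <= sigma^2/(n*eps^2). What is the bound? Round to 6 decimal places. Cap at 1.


bound = min(1, sigma^2/(n*eps^2))
sigma^2 = 15.7^2 = 246.49
n*eps^2 = 393 * 3.36^2 = 393 * 11.2896 = 4436.8128
sigma^2/(n*eps^2) = 246.49 / 4436.8128 ≈ 0.05555565

0.055556


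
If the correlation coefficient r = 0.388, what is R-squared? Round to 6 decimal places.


R^2 = r^2 = (0.388)^2 = 0.150544

0.150544


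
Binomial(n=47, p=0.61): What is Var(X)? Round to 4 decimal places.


Var = n*p*(1-p) = 47 * 0.61 * 0.39 = 11.1813

11.1813


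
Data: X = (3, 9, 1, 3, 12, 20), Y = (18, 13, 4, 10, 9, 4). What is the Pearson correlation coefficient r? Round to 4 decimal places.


r = sum((xi-xbar)(yi-ybar)) / sqrt(sum((xi-xbar)^2) * sum((yi-ybar)^2))
n = 6, xbar = 48/6 = 8, ybar = 58/6 = 29/3 ≈ 9.666667
Sxy = sum((xi-xbar)(yi-ybar)) = -71
Sxx = sum((xi-xbar)^2) = 260
Syy = sum((yi-ybar)^2) = 436/3 ≈ 145.333333
sqrt(Sxx*Syy) ≈ 194.387928
r = Sxy / sqrt(Sxx*Syy) = -71 / 194.387928 ≈ -0.365249

-0.3652
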